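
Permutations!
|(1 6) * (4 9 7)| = |(1 6)(4 9 7)| = 6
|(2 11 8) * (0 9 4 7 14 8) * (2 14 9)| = |(0 2 11)(4 7 9)(8 14)| = 6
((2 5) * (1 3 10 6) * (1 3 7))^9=(10)(1 7)(2 5)=[0, 7, 5, 3, 4, 2, 6, 1, 8, 9, 10]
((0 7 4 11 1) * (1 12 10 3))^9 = (0 7 4 11 12 10 3 1) = [7, 0, 2, 1, 11, 5, 6, 4, 8, 9, 3, 12, 10]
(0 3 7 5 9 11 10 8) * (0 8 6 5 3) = [0, 1, 2, 7, 4, 9, 5, 3, 8, 11, 6, 10] = (3 7)(5 9 11 10 6)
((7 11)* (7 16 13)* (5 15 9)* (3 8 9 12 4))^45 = (3 5 4 9 12 8 15)(7 11 16 13) = [0, 1, 2, 5, 9, 4, 6, 11, 15, 12, 10, 16, 8, 7, 14, 3, 13]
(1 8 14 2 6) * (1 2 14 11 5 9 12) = (14)(1 8 11 5 9 12)(2 6) = [0, 8, 6, 3, 4, 9, 2, 7, 11, 12, 10, 5, 1, 13, 14]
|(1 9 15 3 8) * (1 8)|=4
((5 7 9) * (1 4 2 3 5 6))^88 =(9) =[0, 1, 2, 3, 4, 5, 6, 7, 8, 9]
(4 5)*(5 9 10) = (4 9 10 5) = [0, 1, 2, 3, 9, 4, 6, 7, 8, 10, 5]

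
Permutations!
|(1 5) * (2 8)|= |(1 5)(2 8)|= 2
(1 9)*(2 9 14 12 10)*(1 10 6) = (1 14 12 6)(2 9 10) = [0, 14, 9, 3, 4, 5, 1, 7, 8, 10, 2, 11, 6, 13, 12]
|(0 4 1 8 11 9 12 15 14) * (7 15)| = |(0 4 1 8 11 9 12 7 15 14)| = 10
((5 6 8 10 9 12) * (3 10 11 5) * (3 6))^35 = (3 12 11 10 6 5 9 8) = [0, 1, 2, 12, 4, 9, 5, 7, 3, 8, 6, 10, 11]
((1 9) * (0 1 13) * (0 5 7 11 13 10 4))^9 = [4, 0, 2, 3, 10, 7, 6, 11, 8, 1, 9, 13, 12, 5] = (0 4 10 9 1)(5 7 11 13)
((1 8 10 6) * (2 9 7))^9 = (1 8 10 6) = [0, 8, 2, 3, 4, 5, 1, 7, 10, 9, 6]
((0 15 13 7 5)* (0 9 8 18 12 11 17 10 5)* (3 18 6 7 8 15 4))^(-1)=(0 7 6 8 13 15 9 5 10 17 11 12 18 3 4)=[7, 1, 2, 4, 0, 10, 8, 6, 13, 5, 17, 12, 18, 15, 14, 9, 16, 11, 3]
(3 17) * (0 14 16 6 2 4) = (0 14 16 6 2 4)(3 17) = [14, 1, 4, 17, 0, 5, 2, 7, 8, 9, 10, 11, 12, 13, 16, 15, 6, 3]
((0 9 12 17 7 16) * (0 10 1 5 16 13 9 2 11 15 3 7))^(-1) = [17, 10, 0, 15, 4, 1, 6, 3, 8, 13, 16, 2, 9, 7, 14, 11, 5, 12] = (0 17 12 9 13 7 3 15 11 2)(1 10 16 5)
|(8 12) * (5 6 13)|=|(5 6 13)(8 12)|=6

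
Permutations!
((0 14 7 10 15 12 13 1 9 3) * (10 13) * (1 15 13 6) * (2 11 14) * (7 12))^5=(0 10 1 11 15 3 12 6 2 13 9 14 7)=[10, 11, 13, 12, 4, 5, 2, 0, 8, 14, 1, 15, 6, 9, 7, 3]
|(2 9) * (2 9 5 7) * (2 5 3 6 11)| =4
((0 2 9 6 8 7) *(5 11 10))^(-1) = (0 7 8 6 9 2)(5 10 11) = [7, 1, 0, 3, 4, 10, 9, 8, 6, 2, 11, 5]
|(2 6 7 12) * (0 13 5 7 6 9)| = 7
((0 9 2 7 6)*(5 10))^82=(10)(0 2 6 9 7)=[2, 1, 6, 3, 4, 5, 9, 0, 8, 7, 10]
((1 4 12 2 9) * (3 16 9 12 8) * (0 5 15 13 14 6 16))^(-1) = (0 3 8 4 1 9 16 6 14 13 15 5)(2 12) = [3, 9, 12, 8, 1, 0, 14, 7, 4, 16, 10, 11, 2, 15, 13, 5, 6]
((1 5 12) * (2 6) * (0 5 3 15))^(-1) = (0 15 3 1 12 5)(2 6) = [15, 12, 6, 1, 4, 0, 2, 7, 8, 9, 10, 11, 5, 13, 14, 3]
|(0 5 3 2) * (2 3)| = |(0 5 2)| = 3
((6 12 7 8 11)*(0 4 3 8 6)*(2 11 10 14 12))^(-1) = (0 11 2 6 7 12 14 10 8 3 4) = [11, 1, 6, 4, 0, 5, 7, 12, 3, 9, 8, 2, 14, 13, 10]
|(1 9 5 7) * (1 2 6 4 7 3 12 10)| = |(1 9 5 3 12 10)(2 6 4 7)| = 12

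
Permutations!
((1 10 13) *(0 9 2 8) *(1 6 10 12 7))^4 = (1 12 7)(6 10 13) = [0, 12, 2, 3, 4, 5, 10, 1, 8, 9, 13, 11, 7, 6]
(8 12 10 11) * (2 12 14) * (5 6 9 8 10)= (2 12 5 6 9 8 14)(10 11)= [0, 1, 12, 3, 4, 6, 9, 7, 14, 8, 11, 10, 5, 13, 2]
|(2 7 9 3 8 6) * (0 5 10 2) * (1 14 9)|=|(0 5 10 2 7 1 14 9 3 8 6)|=11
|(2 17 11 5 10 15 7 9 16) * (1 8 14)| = 9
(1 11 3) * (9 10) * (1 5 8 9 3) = [0, 11, 2, 5, 4, 8, 6, 7, 9, 10, 3, 1] = (1 11)(3 5 8 9 10)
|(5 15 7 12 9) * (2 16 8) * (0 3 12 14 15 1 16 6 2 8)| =|(0 3 12 9 5 1 16)(2 6)(7 14 15)| =42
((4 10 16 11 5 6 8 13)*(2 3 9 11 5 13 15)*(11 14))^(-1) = [0, 1, 15, 2, 13, 16, 5, 7, 6, 3, 4, 14, 12, 11, 9, 8, 10] = (2 15 8 6 5 16 10 4 13 11 14 9 3)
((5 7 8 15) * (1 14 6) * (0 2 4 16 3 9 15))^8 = (0 7 15 3 4)(1 6 14)(2 8 5 9 16) = [7, 6, 8, 4, 0, 9, 14, 15, 5, 16, 10, 11, 12, 13, 1, 3, 2]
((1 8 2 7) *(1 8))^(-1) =(2 8 7) =[0, 1, 8, 3, 4, 5, 6, 2, 7]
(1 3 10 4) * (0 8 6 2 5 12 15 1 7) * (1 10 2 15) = (0 8 6 15 10 4 7)(1 3 2 5 12) = [8, 3, 5, 2, 7, 12, 15, 0, 6, 9, 4, 11, 1, 13, 14, 10]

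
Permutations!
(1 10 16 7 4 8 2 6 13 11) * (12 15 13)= [0, 10, 6, 3, 8, 5, 12, 4, 2, 9, 16, 1, 15, 11, 14, 13, 7]= (1 10 16 7 4 8 2 6 12 15 13 11)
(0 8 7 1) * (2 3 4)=(0 8 7 1)(2 3 4)=[8, 0, 3, 4, 2, 5, 6, 1, 7]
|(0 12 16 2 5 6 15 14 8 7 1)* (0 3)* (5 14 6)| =18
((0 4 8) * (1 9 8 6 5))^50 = (0 4 6 5 1 9 8) = [4, 9, 2, 3, 6, 1, 5, 7, 0, 8]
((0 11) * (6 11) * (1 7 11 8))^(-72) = (11) = [0, 1, 2, 3, 4, 5, 6, 7, 8, 9, 10, 11]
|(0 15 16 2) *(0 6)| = |(0 15 16 2 6)| = 5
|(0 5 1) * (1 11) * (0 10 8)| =6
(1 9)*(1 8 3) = (1 9 8 3) = [0, 9, 2, 1, 4, 5, 6, 7, 3, 8]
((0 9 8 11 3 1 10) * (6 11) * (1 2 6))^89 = [10, 8, 6, 2, 4, 5, 11, 7, 9, 0, 1, 3] = (0 10 1 8 9)(2 6 11 3)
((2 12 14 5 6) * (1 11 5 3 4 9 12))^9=(1 2 6 5 11)(3 14 12 9 4)=[0, 2, 6, 14, 3, 11, 5, 7, 8, 4, 10, 1, 9, 13, 12]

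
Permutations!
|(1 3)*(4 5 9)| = |(1 3)(4 5 9)| = 6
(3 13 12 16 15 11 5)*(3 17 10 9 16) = [0, 1, 2, 13, 4, 17, 6, 7, 8, 16, 9, 5, 3, 12, 14, 11, 15, 10] = (3 13 12)(5 17 10 9 16 15 11)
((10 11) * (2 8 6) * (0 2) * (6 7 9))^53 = (0 6 9 7 8 2)(10 11) = [6, 1, 0, 3, 4, 5, 9, 8, 2, 7, 11, 10]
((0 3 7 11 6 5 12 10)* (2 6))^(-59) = (0 2 10 11 12 7 5 3 6) = [2, 1, 10, 6, 4, 3, 0, 5, 8, 9, 11, 12, 7]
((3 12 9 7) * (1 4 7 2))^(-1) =(1 2 9 12 3 7 4) =[0, 2, 9, 7, 1, 5, 6, 4, 8, 12, 10, 11, 3]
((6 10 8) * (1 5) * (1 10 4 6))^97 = (1 5 10 8)(4 6) = [0, 5, 2, 3, 6, 10, 4, 7, 1, 9, 8]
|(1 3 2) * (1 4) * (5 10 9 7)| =|(1 3 2 4)(5 10 9 7)| =4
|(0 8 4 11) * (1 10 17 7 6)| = 20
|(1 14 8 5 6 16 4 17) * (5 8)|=|(1 14 5 6 16 4 17)|=7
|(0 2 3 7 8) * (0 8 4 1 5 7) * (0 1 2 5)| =|(8)(0 5 7 4 2 3 1)| =7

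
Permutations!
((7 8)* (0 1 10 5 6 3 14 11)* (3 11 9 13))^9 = (0 5)(1 6)(3 14 9 13)(7 8)(10 11) = [5, 6, 2, 14, 4, 0, 1, 8, 7, 13, 11, 10, 12, 3, 9]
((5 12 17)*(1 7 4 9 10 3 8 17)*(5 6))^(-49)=(1 8 7 17 4 6 9 5 10 12 3)=[0, 8, 2, 1, 6, 10, 9, 17, 7, 5, 12, 11, 3, 13, 14, 15, 16, 4]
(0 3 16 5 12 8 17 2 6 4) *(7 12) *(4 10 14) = (0 3 16 5 7 12 8 17 2 6 10 14 4) = [3, 1, 6, 16, 0, 7, 10, 12, 17, 9, 14, 11, 8, 13, 4, 15, 5, 2]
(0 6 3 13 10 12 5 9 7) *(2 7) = (0 6 3 13 10 12 5 9 2 7) = [6, 1, 7, 13, 4, 9, 3, 0, 8, 2, 12, 11, 5, 10]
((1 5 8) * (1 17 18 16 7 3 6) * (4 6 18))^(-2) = [0, 4, 2, 16, 8, 6, 17, 18, 1, 9, 10, 11, 12, 13, 14, 15, 3, 5, 7] = (1 4 8)(3 16)(5 6 17)(7 18)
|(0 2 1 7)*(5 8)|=|(0 2 1 7)(5 8)|=4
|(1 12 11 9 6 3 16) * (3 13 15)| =|(1 12 11 9 6 13 15 3 16)| =9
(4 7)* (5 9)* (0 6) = (0 6)(4 7)(5 9) = [6, 1, 2, 3, 7, 9, 0, 4, 8, 5]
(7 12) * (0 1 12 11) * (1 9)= (0 9 1 12 7 11)= [9, 12, 2, 3, 4, 5, 6, 11, 8, 1, 10, 0, 7]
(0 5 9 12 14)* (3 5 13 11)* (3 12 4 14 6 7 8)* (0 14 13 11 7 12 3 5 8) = [11, 1, 2, 8, 13, 9, 12, 0, 5, 4, 10, 3, 6, 7, 14] = (14)(0 11 3 8 5 9 4 13 7)(6 12)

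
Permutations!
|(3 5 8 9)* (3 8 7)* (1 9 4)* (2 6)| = |(1 9 8 4)(2 6)(3 5 7)| = 12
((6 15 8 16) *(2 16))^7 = (2 6 8 16 15) = [0, 1, 6, 3, 4, 5, 8, 7, 16, 9, 10, 11, 12, 13, 14, 2, 15]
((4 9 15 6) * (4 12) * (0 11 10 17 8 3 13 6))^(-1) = (0 15 9 4 12 6 13 3 8 17 10 11) = [15, 1, 2, 8, 12, 5, 13, 7, 17, 4, 11, 0, 6, 3, 14, 9, 16, 10]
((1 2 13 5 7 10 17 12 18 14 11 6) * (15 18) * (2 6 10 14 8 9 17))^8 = (2 13 5 7 14 11 10)(8 17 15)(9 12 18) = [0, 1, 13, 3, 4, 7, 6, 14, 17, 12, 2, 10, 18, 5, 11, 8, 16, 15, 9]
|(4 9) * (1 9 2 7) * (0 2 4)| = 5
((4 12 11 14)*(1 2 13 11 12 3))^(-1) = (1 3 4 14 11 13 2) = [0, 3, 1, 4, 14, 5, 6, 7, 8, 9, 10, 13, 12, 2, 11]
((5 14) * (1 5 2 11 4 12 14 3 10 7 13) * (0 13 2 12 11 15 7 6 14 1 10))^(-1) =(0 3 5 1 12 14 6 10 13)(2 7 15)(4 11) =[3, 12, 7, 5, 11, 1, 10, 15, 8, 9, 13, 4, 14, 0, 6, 2]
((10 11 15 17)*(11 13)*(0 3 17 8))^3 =(0 10 15 3 13 8 17 11) =[10, 1, 2, 13, 4, 5, 6, 7, 17, 9, 15, 0, 12, 8, 14, 3, 16, 11]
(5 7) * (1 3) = (1 3)(5 7) = [0, 3, 2, 1, 4, 7, 6, 5]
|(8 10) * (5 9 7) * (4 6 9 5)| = |(4 6 9 7)(8 10)| = 4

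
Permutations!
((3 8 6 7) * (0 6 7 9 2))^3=[2, 1, 9, 3, 4, 5, 0, 7, 8, 6]=(0 2 9 6)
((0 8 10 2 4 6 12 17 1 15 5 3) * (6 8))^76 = (0 1)(3 17)(5 12)(6 15) = [1, 0, 2, 17, 4, 12, 15, 7, 8, 9, 10, 11, 5, 13, 14, 6, 16, 3]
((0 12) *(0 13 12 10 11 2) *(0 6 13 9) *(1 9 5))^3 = (0 2 12 9 11 13 1 10 6 5) = [2, 10, 12, 3, 4, 0, 5, 7, 8, 11, 6, 13, 9, 1]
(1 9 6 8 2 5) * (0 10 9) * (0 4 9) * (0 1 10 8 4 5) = (0 8 2)(1 5 10)(4 9 6) = [8, 5, 0, 3, 9, 10, 4, 7, 2, 6, 1]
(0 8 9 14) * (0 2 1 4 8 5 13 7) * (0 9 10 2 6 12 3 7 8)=(0 5 13 8 10 2 1 4)(3 7 9 14 6 12)=[5, 4, 1, 7, 0, 13, 12, 9, 10, 14, 2, 11, 3, 8, 6]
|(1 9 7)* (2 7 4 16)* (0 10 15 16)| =9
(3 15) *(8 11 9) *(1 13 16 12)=[0, 13, 2, 15, 4, 5, 6, 7, 11, 8, 10, 9, 1, 16, 14, 3, 12]=(1 13 16 12)(3 15)(8 11 9)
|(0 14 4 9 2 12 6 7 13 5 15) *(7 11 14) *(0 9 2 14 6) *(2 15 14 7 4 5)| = |(0 4 15 9 7 13 2 12)(5 14)(6 11)| = 8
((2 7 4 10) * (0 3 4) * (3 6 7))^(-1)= (0 7 6)(2 10 4 3)= [7, 1, 10, 2, 3, 5, 0, 6, 8, 9, 4]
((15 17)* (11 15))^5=(11 17 15)=[0, 1, 2, 3, 4, 5, 6, 7, 8, 9, 10, 17, 12, 13, 14, 11, 16, 15]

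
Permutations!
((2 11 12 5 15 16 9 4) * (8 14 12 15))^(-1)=(2 4 9 16 15 11)(5 12 14 8)=[0, 1, 4, 3, 9, 12, 6, 7, 5, 16, 10, 2, 14, 13, 8, 11, 15]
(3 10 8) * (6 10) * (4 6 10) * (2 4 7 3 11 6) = (2 4)(3 10 8 11 6 7) = [0, 1, 4, 10, 2, 5, 7, 3, 11, 9, 8, 6]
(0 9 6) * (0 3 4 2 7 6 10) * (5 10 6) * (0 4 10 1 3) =(0 9 6)(1 3 10 4 2 7 5) =[9, 3, 7, 10, 2, 1, 0, 5, 8, 6, 4]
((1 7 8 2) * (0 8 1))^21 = (8)(1 7) = [0, 7, 2, 3, 4, 5, 6, 1, 8]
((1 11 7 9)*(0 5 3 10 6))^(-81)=(0 6 10 3 5)(1 9 7 11)=[6, 9, 2, 5, 4, 0, 10, 11, 8, 7, 3, 1]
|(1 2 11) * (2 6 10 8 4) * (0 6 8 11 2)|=|(0 6 10 11 1 8 4)|=7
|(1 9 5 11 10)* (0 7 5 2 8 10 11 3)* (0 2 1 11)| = 8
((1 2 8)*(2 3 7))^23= (1 2 3 8 7)= [0, 2, 3, 8, 4, 5, 6, 1, 7]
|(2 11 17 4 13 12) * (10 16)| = |(2 11 17 4 13 12)(10 16)| = 6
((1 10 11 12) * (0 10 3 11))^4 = (12) = [0, 1, 2, 3, 4, 5, 6, 7, 8, 9, 10, 11, 12]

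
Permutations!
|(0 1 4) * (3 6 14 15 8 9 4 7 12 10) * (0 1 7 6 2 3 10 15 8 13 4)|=22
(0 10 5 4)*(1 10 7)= [7, 10, 2, 3, 0, 4, 6, 1, 8, 9, 5]= (0 7 1 10 5 4)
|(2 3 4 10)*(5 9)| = 4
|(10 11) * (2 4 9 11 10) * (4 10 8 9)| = 5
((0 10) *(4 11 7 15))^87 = (0 10)(4 15 7 11) = [10, 1, 2, 3, 15, 5, 6, 11, 8, 9, 0, 4, 12, 13, 14, 7]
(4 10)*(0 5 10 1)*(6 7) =(0 5 10 4 1)(6 7) =[5, 0, 2, 3, 1, 10, 7, 6, 8, 9, 4]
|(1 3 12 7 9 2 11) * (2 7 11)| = |(1 3 12 11)(7 9)| = 4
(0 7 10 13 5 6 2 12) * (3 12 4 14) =(0 7 10 13 5 6 2 4 14 3 12) =[7, 1, 4, 12, 14, 6, 2, 10, 8, 9, 13, 11, 0, 5, 3]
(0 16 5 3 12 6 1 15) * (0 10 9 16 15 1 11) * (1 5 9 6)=[15, 5, 2, 12, 4, 3, 11, 7, 8, 16, 6, 0, 1, 13, 14, 10, 9]=(0 15 10 6 11)(1 5 3 12)(9 16)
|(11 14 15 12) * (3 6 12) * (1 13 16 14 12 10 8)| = |(1 13 16 14 15 3 6 10 8)(11 12)| = 18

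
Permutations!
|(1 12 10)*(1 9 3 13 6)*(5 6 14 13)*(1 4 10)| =|(1 12)(3 5 6 4 10 9)(13 14)| =6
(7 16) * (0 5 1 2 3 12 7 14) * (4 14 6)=(0 5 1 2 3 12 7 16 6 4 14)=[5, 2, 3, 12, 14, 1, 4, 16, 8, 9, 10, 11, 7, 13, 0, 15, 6]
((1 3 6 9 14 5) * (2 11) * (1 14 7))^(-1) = [0, 7, 11, 1, 4, 14, 3, 9, 8, 6, 10, 2, 12, 13, 5] = (1 7 9 6 3)(2 11)(5 14)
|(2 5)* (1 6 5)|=|(1 6 5 2)|=4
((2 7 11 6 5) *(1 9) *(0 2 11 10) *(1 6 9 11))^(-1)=(0 10 7 2)(1 5 6 9 11)=[10, 5, 0, 3, 4, 6, 9, 2, 8, 11, 7, 1]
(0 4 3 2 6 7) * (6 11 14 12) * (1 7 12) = (0 4 3 2 11 14 1 7)(6 12) = [4, 7, 11, 2, 3, 5, 12, 0, 8, 9, 10, 14, 6, 13, 1]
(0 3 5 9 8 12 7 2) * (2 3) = (0 2)(3 5 9 8 12 7) = [2, 1, 0, 5, 4, 9, 6, 3, 12, 8, 10, 11, 7]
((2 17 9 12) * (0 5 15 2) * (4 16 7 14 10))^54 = (0 9 2 5 12 17 15)(4 10 14 7 16) = [9, 1, 5, 3, 10, 12, 6, 16, 8, 2, 14, 11, 17, 13, 7, 0, 4, 15]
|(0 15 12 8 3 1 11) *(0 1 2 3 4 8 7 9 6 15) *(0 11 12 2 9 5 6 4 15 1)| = 30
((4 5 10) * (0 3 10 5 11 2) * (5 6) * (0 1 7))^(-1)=[7, 2, 11, 0, 10, 6, 5, 1, 8, 9, 3, 4]=(0 7 1 2 11 4 10 3)(5 6)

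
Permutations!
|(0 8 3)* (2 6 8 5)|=6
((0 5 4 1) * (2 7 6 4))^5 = [4, 6, 0, 3, 7, 1, 2, 5] = (0 4 7 5 1 6 2)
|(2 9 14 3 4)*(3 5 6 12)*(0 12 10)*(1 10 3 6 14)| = |(0 12 6 3 4 2 9 1 10)(5 14)| = 18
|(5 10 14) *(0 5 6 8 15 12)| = |(0 5 10 14 6 8 15 12)| = 8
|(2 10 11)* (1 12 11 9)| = 6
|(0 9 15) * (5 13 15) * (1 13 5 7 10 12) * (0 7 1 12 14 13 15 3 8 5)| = |(0 9 1 15 7 10 14 13 3 8 5)| = 11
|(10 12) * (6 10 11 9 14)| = |(6 10 12 11 9 14)| = 6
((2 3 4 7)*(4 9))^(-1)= (2 7 4 9 3)= [0, 1, 7, 2, 9, 5, 6, 4, 8, 3]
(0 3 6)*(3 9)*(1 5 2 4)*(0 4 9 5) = (0 5 2 9 3 6 4 1) = [5, 0, 9, 6, 1, 2, 4, 7, 8, 3]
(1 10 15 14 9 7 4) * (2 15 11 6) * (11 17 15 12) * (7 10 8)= (1 8 7 4)(2 12 11 6)(9 10 17 15 14)= [0, 8, 12, 3, 1, 5, 2, 4, 7, 10, 17, 6, 11, 13, 9, 14, 16, 15]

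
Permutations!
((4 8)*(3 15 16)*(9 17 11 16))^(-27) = (3 17)(4 8)(9 16)(11 15) = [0, 1, 2, 17, 8, 5, 6, 7, 4, 16, 10, 15, 12, 13, 14, 11, 9, 3]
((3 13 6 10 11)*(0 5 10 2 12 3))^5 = [5, 1, 2, 3, 4, 10, 6, 7, 8, 9, 11, 0, 12, 13] = (13)(0 5 10 11)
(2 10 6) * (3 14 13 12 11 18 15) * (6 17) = (2 10 17 6)(3 14 13 12 11 18 15) = [0, 1, 10, 14, 4, 5, 2, 7, 8, 9, 17, 18, 11, 12, 13, 3, 16, 6, 15]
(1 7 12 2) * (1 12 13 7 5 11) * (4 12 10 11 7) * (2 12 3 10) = [0, 5, 2, 10, 3, 7, 6, 13, 8, 9, 11, 1, 12, 4] = (1 5 7 13 4 3 10 11)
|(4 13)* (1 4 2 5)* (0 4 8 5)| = |(0 4 13 2)(1 8 5)| = 12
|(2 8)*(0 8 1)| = |(0 8 2 1)| = 4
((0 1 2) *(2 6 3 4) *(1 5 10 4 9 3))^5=(10)(1 6)(3 9)=[0, 6, 2, 9, 4, 5, 1, 7, 8, 3, 10]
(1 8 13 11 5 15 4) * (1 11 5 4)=(1 8 13 5 15)(4 11)=[0, 8, 2, 3, 11, 15, 6, 7, 13, 9, 10, 4, 12, 5, 14, 1]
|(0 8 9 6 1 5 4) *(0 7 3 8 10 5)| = |(0 10 5 4 7 3 8 9 6 1)| = 10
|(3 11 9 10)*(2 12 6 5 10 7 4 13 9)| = 28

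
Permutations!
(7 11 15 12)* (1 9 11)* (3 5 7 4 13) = (1 9 11 15 12 4 13 3 5 7) = [0, 9, 2, 5, 13, 7, 6, 1, 8, 11, 10, 15, 4, 3, 14, 12]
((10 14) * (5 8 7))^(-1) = (5 7 8)(10 14) = [0, 1, 2, 3, 4, 7, 6, 8, 5, 9, 14, 11, 12, 13, 10]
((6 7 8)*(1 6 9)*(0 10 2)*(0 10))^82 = (10)(1 7 9 6 8) = [0, 7, 2, 3, 4, 5, 8, 9, 1, 6, 10]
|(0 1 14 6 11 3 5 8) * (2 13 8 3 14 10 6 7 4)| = |(0 1 10 6 11 14 7 4 2 13 8)(3 5)| = 22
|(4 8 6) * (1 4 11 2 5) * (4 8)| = |(1 8 6 11 2 5)| = 6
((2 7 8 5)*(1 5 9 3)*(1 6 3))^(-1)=[0, 9, 5, 6, 4, 1, 3, 2, 7, 8]=(1 9 8 7 2 5)(3 6)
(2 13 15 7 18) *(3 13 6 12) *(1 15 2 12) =(1 15 7 18 12 3 13 2 6) =[0, 15, 6, 13, 4, 5, 1, 18, 8, 9, 10, 11, 3, 2, 14, 7, 16, 17, 12]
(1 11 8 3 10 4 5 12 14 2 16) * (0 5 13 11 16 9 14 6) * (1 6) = (0 5 12 1 16 6)(2 9 14)(3 10 4 13 11 8) = [5, 16, 9, 10, 13, 12, 0, 7, 3, 14, 4, 8, 1, 11, 2, 15, 6]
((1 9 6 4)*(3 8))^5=[0, 9, 2, 8, 1, 5, 4, 7, 3, 6]=(1 9 6 4)(3 8)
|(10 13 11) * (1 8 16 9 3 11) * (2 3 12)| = 10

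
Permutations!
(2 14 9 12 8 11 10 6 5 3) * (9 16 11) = (2 14 16 11 10 6 5 3)(8 9 12) = [0, 1, 14, 2, 4, 3, 5, 7, 9, 12, 6, 10, 8, 13, 16, 15, 11]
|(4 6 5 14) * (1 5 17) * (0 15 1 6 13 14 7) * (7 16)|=6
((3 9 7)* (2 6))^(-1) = (2 6)(3 7 9) = [0, 1, 6, 7, 4, 5, 2, 9, 8, 3]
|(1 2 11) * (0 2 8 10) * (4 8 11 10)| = |(0 2 10)(1 11)(4 8)| = 6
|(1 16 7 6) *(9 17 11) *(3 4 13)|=12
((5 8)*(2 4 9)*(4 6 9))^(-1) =(2 9 6)(5 8) =[0, 1, 9, 3, 4, 8, 2, 7, 5, 6]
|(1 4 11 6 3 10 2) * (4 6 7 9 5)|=5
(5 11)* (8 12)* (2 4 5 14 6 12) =[0, 1, 4, 3, 5, 11, 12, 7, 2, 9, 10, 14, 8, 13, 6] =(2 4 5 11 14 6 12 8)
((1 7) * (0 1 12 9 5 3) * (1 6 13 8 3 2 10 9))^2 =(0 13 3 6 8)(1 12 7)(2 9)(5 10) =[13, 12, 9, 6, 4, 10, 8, 1, 0, 2, 5, 11, 7, 3]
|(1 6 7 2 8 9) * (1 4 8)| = |(1 6 7 2)(4 8 9)| = 12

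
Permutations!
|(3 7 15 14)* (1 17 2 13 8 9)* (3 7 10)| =6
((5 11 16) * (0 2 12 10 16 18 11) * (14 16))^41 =[5, 1, 0, 3, 4, 16, 6, 7, 8, 9, 12, 18, 2, 13, 10, 15, 14, 17, 11] =(0 5 16 14 10 12 2)(11 18)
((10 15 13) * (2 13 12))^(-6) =(2 12 15 10 13) =[0, 1, 12, 3, 4, 5, 6, 7, 8, 9, 13, 11, 15, 2, 14, 10]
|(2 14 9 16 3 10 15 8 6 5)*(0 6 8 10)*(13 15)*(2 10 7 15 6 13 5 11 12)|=|(0 13 6 11 12 2 14 9 16 3)(5 10)(7 15)|=10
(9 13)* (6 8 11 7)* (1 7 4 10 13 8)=(1 7 6)(4 10 13 9 8 11)=[0, 7, 2, 3, 10, 5, 1, 6, 11, 8, 13, 4, 12, 9]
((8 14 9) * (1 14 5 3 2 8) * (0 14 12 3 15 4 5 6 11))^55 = (0 3)(1 6)(2 14)(4 5 15)(8 9)(11 12) = [3, 6, 14, 0, 5, 15, 1, 7, 9, 8, 10, 12, 11, 13, 2, 4]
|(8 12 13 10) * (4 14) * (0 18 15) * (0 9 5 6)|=12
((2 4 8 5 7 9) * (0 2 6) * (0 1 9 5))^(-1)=(0 8 4 2)(1 6 9)(5 7)=[8, 6, 0, 3, 2, 7, 9, 5, 4, 1]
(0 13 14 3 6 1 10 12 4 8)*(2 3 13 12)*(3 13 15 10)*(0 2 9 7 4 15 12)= [0, 3, 13, 6, 8, 5, 1, 4, 2, 7, 9, 11, 15, 14, 12, 10]= (1 3 6)(2 13 14 12 15 10 9 7 4 8)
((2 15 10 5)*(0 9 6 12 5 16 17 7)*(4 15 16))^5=(0 2 9 16 6 17 12 7 5)(4 10 15)=[2, 1, 9, 3, 10, 0, 17, 5, 8, 16, 15, 11, 7, 13, 14, 4, 6, 12]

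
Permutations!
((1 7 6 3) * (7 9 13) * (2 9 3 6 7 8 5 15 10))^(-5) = [0, 3, 13, 1, 4, 10, 6, 7, 15, 8, 9, 11, 12, 5, 14, 2] = (1 3)(2 13 5 10 9 8 15)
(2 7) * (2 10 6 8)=(2 7 10 6 8)=[0, 1, 7, 3, 4, 5, 8, 10, 2, 9, 6]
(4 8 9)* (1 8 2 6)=(1 8 9 4 2 6)=[0, 8, 6, 3, 2, 5, 1, 7, 9, 4]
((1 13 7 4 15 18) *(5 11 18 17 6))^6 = (1 6 7 11 15)(4 18 17 13 5) = [0, 6, 2, 3, 18, 4, 7, 11, 8, 9, 10, 15, 12, 5, 14, 1, 16, 13, 17]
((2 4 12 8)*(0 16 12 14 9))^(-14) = [12, 1, 14, 3, 9, 5, 6, 7, 4, 16, 10, 11, 2, 13, 0, 15, 8] = (0 12 2 14)(4 9 16 8)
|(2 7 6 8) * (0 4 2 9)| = |(0 4 2 7 6 8 9)| = 7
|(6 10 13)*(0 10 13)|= |(0 10)(6 13)|= 2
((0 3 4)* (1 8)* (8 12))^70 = (0 3 4)(1 12 8) = [3, 12, 2, 4, 0, 5, 6, 7, 1, 9, 10, 11, 8]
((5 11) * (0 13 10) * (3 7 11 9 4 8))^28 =(0 13 10) =[13, 1, 2, 3, 4, 5, 6, 7, 8, 9, 0, 11, 12, 10]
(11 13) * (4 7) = (4 7)(11 13) = [0, 1, 2, 3, 7, 5, 6, 4, 8, 9, 10, 13, 12, 11]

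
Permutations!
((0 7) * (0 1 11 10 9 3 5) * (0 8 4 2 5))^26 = (0 9 11 7 3 10 1)(2 8)(4 5) = [9, 0, 8, 10, 5, 4, 6, 3, 2, 11, 1, 7]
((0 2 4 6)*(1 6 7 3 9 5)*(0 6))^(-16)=(9)=[0, 1, 2, 3, 4, 5, 6, 7, 8, 9]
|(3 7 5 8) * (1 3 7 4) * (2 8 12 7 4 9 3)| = |(1 2 8 4)(3 9)(5 12 7)| = 12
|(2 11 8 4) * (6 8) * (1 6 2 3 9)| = |(1 6 8 4 3 9)(2 11)| = 6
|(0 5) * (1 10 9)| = 6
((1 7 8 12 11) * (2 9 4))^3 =(1 12 7 11 8) =[0, 12, 2, 3, 4, 5, 6, 11, 1, 9, 10, 8, 7]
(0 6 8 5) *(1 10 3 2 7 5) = (0 6 8 1 10 3 2 7 5) = [6, 10, 7, 2, 4, 0, 8, 5, 1, 9, 3]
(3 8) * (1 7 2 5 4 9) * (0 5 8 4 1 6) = [5, 7, 8, 4, 9, 1, 0, 2, 3, 6] = (0 5 1 7 2 8 3 4 9 6)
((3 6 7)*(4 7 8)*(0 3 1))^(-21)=(8)=[0, 1, 2, 3, 4, 5, 6, 7, 8]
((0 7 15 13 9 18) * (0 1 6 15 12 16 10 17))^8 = (0 12 10)(1 15 9)(6 13 18)(7 16 17) = [12, 15, 2, 3, 4, 5, 13, 16, 8, 1, 0, 11, 10, 18, 14, 9, 17, 7, 6]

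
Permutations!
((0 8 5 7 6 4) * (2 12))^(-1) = (0 4 6 7 5 8)(2 12) = [4, 1, 12, 3, 6, 8, 7, 5, 0, 9, 10, 11, 2]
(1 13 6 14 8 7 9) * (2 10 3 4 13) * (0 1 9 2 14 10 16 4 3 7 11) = (0 1 14 8 11)(2 16 4 13 6 10 7) = [1, 14, 16, 3, 13, 5, 10, 2, 11, 9, 7, 0, 12, 6, 8, 15, 4]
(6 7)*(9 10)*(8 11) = (6 7)(8 11)(9 10) = [0, 1, 2, 3, 4, 5, 7, 6, 11, 10, 9, 8]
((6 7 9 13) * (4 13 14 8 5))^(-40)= (14)= [0, 1, 2, 3, 4, 5, 6, 7, 8, 9, 10, 11, 12, 13, 14]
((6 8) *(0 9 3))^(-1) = [3, 1, 2, 9, 4, 5, 8, 7, 6, 0] = (0 3 9)(6 8)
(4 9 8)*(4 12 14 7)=(4 9 8 12 14 7)=[0, 1, 2, 3, 9, 5, 6, 4, 12, 8, 10, 11, 14, 13, 7]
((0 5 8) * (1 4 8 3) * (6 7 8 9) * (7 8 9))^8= (0 8 6 9 7 4 1 3 5)= [8, 3, 2, 5, 1, 0, 9, 4, 6, 7]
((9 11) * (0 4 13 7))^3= (0 7 13 4)(9 11)= [7, 1, 2, 3, 0, 5, 6, 13, 8, 11, 10, 9, 12, 4]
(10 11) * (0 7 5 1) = (0 7 5 1)(10 11) = [7, 0, 2, 3, 4, 1, 6, 5, 8, 9, 11, 10]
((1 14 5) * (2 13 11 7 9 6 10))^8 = (1 5 14)(2 13 11 7 9 6 10) = [0, 5, 13, 3, 4, 14, 10, 9, 8, 6, 2, 7, 12, 11, 1]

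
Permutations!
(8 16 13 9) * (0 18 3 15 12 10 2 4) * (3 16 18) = (0 3 15 12 10 2 4)(8 18 16 13 9) = [3, 1, 4, 15, 0, 5, 6, 7, 18, 8, 2, 11, 10, 9, 14, 12, 13, 17, 16]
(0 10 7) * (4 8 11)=(0 10 7)(4 8 11)=[10, 1, 2, 3, 8, 5, 6, 0, 11, 9, 7, 4]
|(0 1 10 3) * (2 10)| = 5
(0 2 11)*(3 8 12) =(0 2 11)(3 8 12) =[2, 1, 11, 8, 4, 5, 6, 7, 12, 9, 10, 0, 3]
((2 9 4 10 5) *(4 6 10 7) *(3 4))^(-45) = (10) = [0, 1, 2, 3, 4, 5, 6, 7, 8, 9, 10]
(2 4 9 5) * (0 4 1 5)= (0 4 9)(1 5 2)= [4, 5, 1, 3, 9, 2, 6, 7, 8, 0]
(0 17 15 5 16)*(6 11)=(0 17 15 5 16)(6 11)=[17, 1, 2, 3, 4, 16, 11, 7, 8, 9, 10, 6, 12, 13, 14, 5, 0, 15]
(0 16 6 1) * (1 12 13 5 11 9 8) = (0 16 6 12 13 5 11 9 8 1) = [16, 0, 2, 3, 4, 11, 12, 7, 1, 8, 10, 9, 13, 5, 14, 15, 6]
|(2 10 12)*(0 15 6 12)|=|(0 15 6 12 2 10)|=6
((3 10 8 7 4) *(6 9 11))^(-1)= (3 4 7 8 10)(6 11 9)= [0, 1, 2, 4, 7, 5, 11, 8, 10, 6, 3, 9]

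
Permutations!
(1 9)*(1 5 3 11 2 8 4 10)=[0, 9, 8, 11, 10, 3, 6, 7, 4, 5, 1, 2]=(1 9 5 3 11 2 8 4 10)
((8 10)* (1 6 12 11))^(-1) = (1 11 12 6)(8 10) = [0, 11, 2, 3, 4, 5, 1, 7, 10, 9, 8, 12, 6]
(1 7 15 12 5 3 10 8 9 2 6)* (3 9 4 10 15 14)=(1 7 14 3 15 12 5 9 2 6)(4 10 8)=[0, 7, 6, 15, 10, 9, 1, 14, 4, 2, 8, 11, 5, 13, 3, 12]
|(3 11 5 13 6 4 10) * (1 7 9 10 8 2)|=|(1 7 9 10 3 11 5 13 6 4 8 2)|=12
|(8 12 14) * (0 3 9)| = |(0 3 9)(8 12 14)| = 3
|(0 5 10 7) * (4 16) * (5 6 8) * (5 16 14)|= 9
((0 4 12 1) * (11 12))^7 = (0 11 1 4 12) = [11, 4, 2, 3, 12, 5, 6, 7, 8, 9, 10, 1, 0]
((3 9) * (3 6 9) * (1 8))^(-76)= (9)= [0, 1, 2, 3, 4, 5, 6, 7, 8, 9]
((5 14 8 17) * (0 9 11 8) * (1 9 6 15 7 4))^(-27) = [17, 15, 2, 3, 6, 11, 5, 0, 1, 7, 10, 4, 12, 13, 8, 14, 16, 9] = (0 17 9 7)(1 15 14 8)(4 6 5 11)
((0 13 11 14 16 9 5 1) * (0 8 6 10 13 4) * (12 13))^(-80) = (1 16 13 6 5 14 12 8 9 11 10) = [0, 16, 2, 3, 4, 14, 5, 7, 9, 11, 1, 10, 8, 6, 12, 15, 13]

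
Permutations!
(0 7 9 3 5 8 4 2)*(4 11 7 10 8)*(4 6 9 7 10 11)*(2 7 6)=(0 11 10 8 4 7 6 9 3 5 2)=[11, 1, 0, 5, 7, 2, 9, 6, 4, 3, 8, 10]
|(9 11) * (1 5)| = |(1 5)(9 11)| = 2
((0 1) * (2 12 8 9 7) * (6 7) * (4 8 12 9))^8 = (12) = [0, 1, 2, 3, 4, 5, 6, 7, 8, 9, 10, 11, 12]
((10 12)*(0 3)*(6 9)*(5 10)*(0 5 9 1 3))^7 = (12) = [0, 1, 2, 3, 4, 5, 6, 7, 8, 9, 10, 11, 12]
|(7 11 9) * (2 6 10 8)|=12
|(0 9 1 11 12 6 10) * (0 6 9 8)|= |(0 8)(1 11 12 9)(6 10)|= 4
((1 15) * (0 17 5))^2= (0 5 17)= [5, 1, 2, 3, 4, 17, 6, 7, 8, 9, 10, 11, 12, 13, 14, 15, 16, 0]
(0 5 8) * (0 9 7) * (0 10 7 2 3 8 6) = (0 5 6)(2 3 8 9)(7 10) = [5, 1, 3, 8, 4, 6, 0, 10, 9, 2, 7]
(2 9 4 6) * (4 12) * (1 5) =[0, 5, 9, 3, 6, 1, 2, 7, 8, 12, 10, 11, 4] =(1 5)(2 9 12 4 6)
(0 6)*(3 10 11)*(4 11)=[6, 1, 2, 10, 11, 5, 0, 7, 8, 9, 4, 3]=(0 6)(3 10 4 11)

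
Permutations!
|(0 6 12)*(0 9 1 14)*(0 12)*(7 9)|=|(0 6)(1 14 12 7 9)|=10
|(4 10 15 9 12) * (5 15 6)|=7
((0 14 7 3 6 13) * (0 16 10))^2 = (0 7 6 16)(3 13 10 14) = [7, 1, 2, 13, 4, 5, 16, 6, 8, 9, 14, 11, 12, 10, 3, 15, 0]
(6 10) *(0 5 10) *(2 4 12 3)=(0 5 10 6)(2 4 12 3)=[5, 1, 4, 2, 12, 10, 0, 7, 8, 9, 6, 11, 3]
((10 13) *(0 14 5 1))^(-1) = (0 1 5 14)(10 13) = [1, 5, 2, 3, 4, 14, 6, 7, 8, 9, 13, 11, 12, 10, 0]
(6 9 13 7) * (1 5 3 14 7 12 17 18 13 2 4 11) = (1 5 3 14 7 6 9 2 4 11)(12 17 18 13) = [0, 5, 4, 14, 11, 3, 9, 6, 8, 2, 10, 1, 17, 12, 7, 15, 16, 18, 13]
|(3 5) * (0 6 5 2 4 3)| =|(0 6 5)(2 4 3)| =3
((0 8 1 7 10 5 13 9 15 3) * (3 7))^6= (15)(0 1)(3 8)= [1, 0, 2, 8, 4, 5, 6, 7, 3, 9, 10, 11, 12, 13, 14, 15]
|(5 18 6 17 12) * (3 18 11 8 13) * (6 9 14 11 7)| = |(3 18 9 14 11 8 13)(5 7 6 17 12)| = 35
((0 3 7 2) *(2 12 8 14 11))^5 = (0 14 7 2 8 3 11 12) = [14, 1, 8, 11, 4, 5, 6, 2, 3, 9, 10, 12, 0, 13, 7]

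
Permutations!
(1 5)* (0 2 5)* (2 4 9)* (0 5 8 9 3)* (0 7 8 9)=[4, 5, 9, 7, 3, 1, 6, 8, 0, 2]=(0 4 3 7 8)(1 5)(2 9)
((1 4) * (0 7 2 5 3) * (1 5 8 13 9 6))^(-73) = (0 13 4 7 9 5 2 6 3 8 1) = [13, 0, 6, 8, 7, 2, 3, 9, 1, 5, 10, 11, 12, 4]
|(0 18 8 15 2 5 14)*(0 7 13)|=9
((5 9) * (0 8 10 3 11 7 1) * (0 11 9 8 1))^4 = (11)(3 10 8 5 9) = [0, 1, 2, 10, 4, 9, 6, 7, 5, 3, 8, 11]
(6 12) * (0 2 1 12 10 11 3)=(0 2 1 12 6 10 11 3)=[2, 12, 1, 0, 4, 5, 10, 7, 8, 9, 11, 3, 6]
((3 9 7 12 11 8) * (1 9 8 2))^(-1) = (1 2 11 12 7 9)(3 8) = [0, 2, 11, 8, 4, 5, 6, 9, 3, 1, 10, 12, 7]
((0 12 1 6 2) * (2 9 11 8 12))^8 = (1 9 8)(6 11 12) = [0, 9, 2, 3, 4, 5, 11, 7, 1, 8, 10, 12, 6]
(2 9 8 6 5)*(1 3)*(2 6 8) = [0, 3, 9, 1, 4, 6, 5, 7, 8, 2] = (1 3)(2 9)(5 6)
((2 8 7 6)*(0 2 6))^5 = [2, 1, 8, 3, 4, 5, 6, 0, 7] = (0 2 8 7)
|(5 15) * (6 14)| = 2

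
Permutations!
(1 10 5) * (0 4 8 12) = (0 4 8 12)(1 10 5) = [4, 10, 2, 3, 8, 1, 6, 7, 12, 9, 5, 11, 0]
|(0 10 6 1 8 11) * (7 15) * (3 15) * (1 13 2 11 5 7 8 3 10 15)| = 10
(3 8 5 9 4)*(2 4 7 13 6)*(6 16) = (2 4 3 8 5 9 7 13 16 6) = [0, 1, 4, 8, 3, 9, 2, 13, 5, 7, 10, 11, 12, 16, 14, 15, 6]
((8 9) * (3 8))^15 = [0, 1, 2, 3, 4, 5, 6, 7, 8, 9] = (9)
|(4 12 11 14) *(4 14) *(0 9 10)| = |(14)(0 9 10)(4 12 11)| = 3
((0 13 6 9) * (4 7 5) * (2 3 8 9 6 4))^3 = [7, 1, 9, 0, 2, 8, 6, 3, 13, 4, 10, 11, 12, 5] = (0 7 3)(2 9 4)(5 8 13)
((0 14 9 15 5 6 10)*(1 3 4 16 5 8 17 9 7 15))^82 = (0 6 16 3 9 8 7)(1 17 15 14 10 5 4) = [6, 17, 2, 9, 1, 4, 16, 0, 7, 8, 5, 11, 12, 13, 10, 14, 3, 15]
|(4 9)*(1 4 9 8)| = 3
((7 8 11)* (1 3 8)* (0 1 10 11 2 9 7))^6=[7, 10, 1, 11, 4, 5, 6, 8, 0, 3, 2, 9]=(0 7 8)(1 10 2)(3 11 9)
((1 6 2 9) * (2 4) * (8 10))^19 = [0, 9, 4, 3, 6, 5, 1, 7, 10, 2, 8] = (1 9 2 4 6)(8 10)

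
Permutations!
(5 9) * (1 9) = (1 9 5) = [0, 9, 2, 3, 4, 1, 6, 7, 8, 5]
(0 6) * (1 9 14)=(0 6)(1 9 14)=[6, 9, 2, 3, 4, 5, 0, 7, 8, 14, 10, 11, 12, 13, 1]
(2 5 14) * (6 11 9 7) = (2 5 14)(6 11 9 7) = [0, 1, 5, 3, 4, 14, 11, 6, 8, 7, 10, 9, 12, 13, 2]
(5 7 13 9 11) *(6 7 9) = (5 9 11)(6 7 13) = [0, 1, 2, 3, 4, 9, 7, 13, 8, 11, 10, 5, 12, 6]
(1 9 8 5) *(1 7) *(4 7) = (1 9 8 5 4 7) = [0, 9, 2, 3, 7, 4, 6, 1, 5, 8]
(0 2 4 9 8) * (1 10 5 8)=(0 2 4 9 1 10 5 8)=[2, 10, 4, 3, 9, 8, 6, 7, 0, 1, 5]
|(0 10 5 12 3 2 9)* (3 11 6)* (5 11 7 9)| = |(0 10 11 6 3 2 5 12 7 9)| = 10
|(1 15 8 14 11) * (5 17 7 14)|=|(1 15 8 5 17 7 14 11)|=8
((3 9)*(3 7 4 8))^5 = (9) = [0, 1, 2, 3, 4, 5, 6, 7, 8, 9]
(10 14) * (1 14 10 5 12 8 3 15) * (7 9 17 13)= (1 14 5 12 8 3 15)(7 9 17 13)= [0, 14, 2, 15, 4, 12, 6, 9, 3, 17, 10, 11, 8, 7, 5, 1, 16, 13]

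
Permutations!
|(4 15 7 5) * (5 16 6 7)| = 3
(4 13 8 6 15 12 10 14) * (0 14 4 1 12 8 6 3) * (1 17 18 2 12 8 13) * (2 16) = (0 14 17 18 16 2 12 10 4 1 8 3)(6 15 13) = [14, 8, 12, 0, 1, 5, 15, 7, 3, 9, 4, 11, 10, 6, 17, 13, 2, 18, 16]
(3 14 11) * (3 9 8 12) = [0, 1, 2, 14, 4, 5, 6, 7, 12, 8, 10, 9, 3, 13, 11] = (3 14 11 9 8 12)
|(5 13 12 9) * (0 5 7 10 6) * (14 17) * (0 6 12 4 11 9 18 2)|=|(0 5 13 4 11 9 7 10 12 18 2)(14 17)|=22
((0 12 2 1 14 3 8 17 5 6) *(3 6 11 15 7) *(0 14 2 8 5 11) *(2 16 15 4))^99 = (0 16 17 3 2 12 15 11 5 1 8 7 4)(6 14) = [16, 8, 12, 2, 0, 1, 14, 4, 7, 9, 10, 5, 15, 13, 6, 11, 17, 3]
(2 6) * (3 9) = [0, 1, 6, 9, 4, 5, 2, 7, 8, 3] = (2 6)(3 9)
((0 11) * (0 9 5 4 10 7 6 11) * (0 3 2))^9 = (4 7 11 5 10 6 9) = [0, 1, 2, 3, 7, 10, 9, 11, 8, 4, 6, 5]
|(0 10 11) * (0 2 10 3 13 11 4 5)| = 8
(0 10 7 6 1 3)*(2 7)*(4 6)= [10, 3, 7, 0, 6, 5, 1, 4, 8, 9, 2]= (0 10 2 7 4 6 1 3)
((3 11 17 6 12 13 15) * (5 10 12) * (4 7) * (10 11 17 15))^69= [0, 1, 2, 5, 7, 3, 15, 4, 8, 9, 10, 17, 12, 13, 14, 6, 16, 11]= (3 5)(4 7)(6 15)(11 17)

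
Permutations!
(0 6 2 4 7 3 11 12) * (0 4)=(0 6 2)(3 11 12 4 7)=[6, 1, 0, 11, 7, 5, 2, 3, 8, 9, 10, 12, 4]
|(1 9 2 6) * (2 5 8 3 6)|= |(1 9 5 8 3 6)|= 6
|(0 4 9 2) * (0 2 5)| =4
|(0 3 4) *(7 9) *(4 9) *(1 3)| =6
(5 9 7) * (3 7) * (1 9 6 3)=(1 9)(3 7 5 6)=[0, 9, 2, 7, 4, 6, 3, 5, 8, 1]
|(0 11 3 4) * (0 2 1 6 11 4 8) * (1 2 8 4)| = |(0 1 6 11 3 4 8)| = 7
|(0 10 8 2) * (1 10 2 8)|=|(0 2)(1 10)|=2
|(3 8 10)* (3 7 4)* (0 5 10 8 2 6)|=|(0 5 10 7 4 3 2 6)|=8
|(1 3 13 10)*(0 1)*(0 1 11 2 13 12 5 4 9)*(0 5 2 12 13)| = 12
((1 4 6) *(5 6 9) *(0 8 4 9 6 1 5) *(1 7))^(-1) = (0 9 1 7 5 6 4 8) = [9, 7, 2, 3, 8, 6, 4, 5, 0, 1]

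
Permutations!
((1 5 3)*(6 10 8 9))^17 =(1 3 5)(6 10 8 9) =[0, 3, 2, 5, 4, 1, 10, 7, 9, 6, 8]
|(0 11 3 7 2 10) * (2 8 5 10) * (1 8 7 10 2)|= 4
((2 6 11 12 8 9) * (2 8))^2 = (2 11)(6 12) = [0, 1, 11, 3, 4, 5, 12, 7, 8, 9, 10, 2, 6]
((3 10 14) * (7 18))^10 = (18)(3 10 14) = [0, 1, 2, 10, 4, 5, 6, 7, 8, 9, 14, 11, 12, 13, 3, 15, 16, 17, 18]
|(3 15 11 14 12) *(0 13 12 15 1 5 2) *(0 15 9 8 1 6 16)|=|(0 13 12 3 6 16)(1 5 2 15 11 14 9 8)|=24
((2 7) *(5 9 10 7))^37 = [0, 1, 9, 3, 4, 10, 6, 5, 8, 7, 2] = (2 9 7 5 10)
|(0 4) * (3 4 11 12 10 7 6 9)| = 9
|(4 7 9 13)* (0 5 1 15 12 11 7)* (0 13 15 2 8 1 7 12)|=30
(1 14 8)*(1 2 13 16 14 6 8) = (1 6 8 2 13 16 14) = [0, 6, 13, 3, 4, 5, 8, 7, 2, 9, 10, 11, 12, 16, 1, 15, 14]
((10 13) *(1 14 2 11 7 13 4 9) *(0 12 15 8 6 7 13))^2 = (0 15 6)(1 2 13 4)(7 12 8)(9 14 11 10) = [15, 2, 13, 3, 1, 5, 0, 12, 7, 14, 9, 10, 8, 4, 11, 6]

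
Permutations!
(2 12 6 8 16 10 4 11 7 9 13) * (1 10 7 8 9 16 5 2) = (1 10 4 11 8 5 2 12 6 9 13)(7 16) = [0, 10, 12, 3, 11, 2, 9, 16, 5, 13, 4, 8, 6, 1, 14, 15, 7]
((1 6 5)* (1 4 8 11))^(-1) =(1 11 8 4 5 6) =[0, 11, 2, 3, 5, 6, 1, 7, 4, 9, 10, 8]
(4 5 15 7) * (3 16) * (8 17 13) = [0, 1, 2, 16, 5, 15, 6, 4, 17, 9, 10, 11, 12, 8, 14, 7, 3, 13] = (3 16)(4 5 15 7)(8 17 13)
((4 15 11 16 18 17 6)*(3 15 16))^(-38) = (3 15 11)(4 18 6 16 17) = [0, 1, 2, 15, 18, 5, 16, 7, 8, 9, 10, 3, 12, 13, 14, 11, 17, 4, 6]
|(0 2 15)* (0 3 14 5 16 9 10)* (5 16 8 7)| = |(0 2 15 3 14 16 9 10)(5 8 7)| = 24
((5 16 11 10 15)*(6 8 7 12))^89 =(5 15 10 11 16)(6 8 7 12) =[0, 1, 2, 3, 4, 15, 8, 12, 7, 9, 11, 16, 6, 13, 14, 10, 5]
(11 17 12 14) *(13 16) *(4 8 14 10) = (4 8 14 11 17 12 10)(13 16) = [0, 1, 2, 3, 8, 5, 6, 7, 14, 9, 4, 17, 10, 16, 11, 15, 13, 12]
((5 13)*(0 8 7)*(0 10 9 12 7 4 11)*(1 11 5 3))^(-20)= (0 13)(1 4)(3 8)(5 11)= [13, 4, 2, 8, 1, 11, 6, 7, 3, 9, 10, 5, 12, 0]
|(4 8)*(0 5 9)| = |(0 5 9)(4 8)| = 6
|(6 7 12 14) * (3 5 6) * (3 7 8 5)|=|(5 6 8)(7 12 14)|=3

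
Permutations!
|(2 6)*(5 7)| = 2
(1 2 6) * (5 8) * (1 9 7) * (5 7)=[0, 2, 6, 3, 4, 8, 9, 1, 7, 5]=(1 2 6 9 5 8 7)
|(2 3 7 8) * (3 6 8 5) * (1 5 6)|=7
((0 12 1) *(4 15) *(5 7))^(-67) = (0 1 12)(4 15)(5 7) = [1, 12, 2, 3, 15, 7, 6, 5, 8, 9, 10, 11, 0, 13, 14, 4]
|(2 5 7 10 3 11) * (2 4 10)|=12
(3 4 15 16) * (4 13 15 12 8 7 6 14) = (3 13 15 16)(4 12 8 7 6 14) = [0, 1, 2, 13, 12, 5, 14, 6, 7, 9, 10, 11, 8, 15, 4, 16, 3]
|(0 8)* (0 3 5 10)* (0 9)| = |(0 8 3 5 10 9)| = 6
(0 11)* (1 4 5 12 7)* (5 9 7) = (0 11)(1 4 9 7)(5 12) = [11, 4, 2, 3, 9, 12, 6, 1, 8, 7, 10, 0, 5]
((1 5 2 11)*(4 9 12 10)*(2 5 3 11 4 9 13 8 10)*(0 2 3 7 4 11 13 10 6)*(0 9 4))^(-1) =(0 7 1 11 2)(3 12 9 6 8 13)(4 10) =[7, 11, 0, 12, 10, 5, 8, 1, 13, 6, 4, 2, 9, 3]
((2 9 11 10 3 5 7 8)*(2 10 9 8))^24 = (11) = [0, 1, 2, 3, 4, 5, 6, 7, 8, 9, 10, 11]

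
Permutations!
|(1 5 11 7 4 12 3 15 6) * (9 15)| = 10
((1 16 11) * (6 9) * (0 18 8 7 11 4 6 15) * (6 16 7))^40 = [9, 7, 2, 3, 4, 5, 18, 11, 0, 8, 10, 1, 12, 13, 14, 6, 16, 17, 15] = (0 9 8)(1 7 11)(6 18 15)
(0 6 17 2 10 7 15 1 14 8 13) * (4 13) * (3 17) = [6, 14, 10, 17, 13, 5, 3, 15, 4, 9, 7, 11, 12, 0, 8, 1, 16, 2] = (0 6 3 17 2 10 7 15 1 14 8 4 13)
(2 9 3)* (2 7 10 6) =(2 9 3 7 10 6) =[0, 1, 9, 7, 4, 5, 2, 10, 8, 3, 6]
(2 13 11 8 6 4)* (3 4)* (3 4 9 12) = (2 13 11 8 6 4)(3 9 12) = [0, 1, 13, 9, 2, 5, 4, 7, 6, 12, 10, 8, 3, 11]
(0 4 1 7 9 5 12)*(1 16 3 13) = (0 4 16 3 13 1 7 9 5 12) = [4, 7, 2, 13, 16, 12, 6, 9, 8, 5, 10, 11, 0, 1, 14, 15, 3]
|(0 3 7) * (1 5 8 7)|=6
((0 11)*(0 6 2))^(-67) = [11, 1, 0, 3, 4, 5, 2, 7, 8, 9, 10, 6] = (0 11 6 2)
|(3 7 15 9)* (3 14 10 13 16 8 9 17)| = |(3 7 15 17)(8 9 14 10 13 16)| = 12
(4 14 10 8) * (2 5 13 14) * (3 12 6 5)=[0, 1, 3, 12, 2, 13, 5, 7, 4, 9, 8, 11, 6, 14, 10]=(2 3 12 6 5 13 14 10 8 4)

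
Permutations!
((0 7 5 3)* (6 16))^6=(16)(0 5)(3 7)=[5, 1, 2, 7, 4, 0, 6, 3, 8, 9, 10, 11, 12, 13, 14, 15, 16]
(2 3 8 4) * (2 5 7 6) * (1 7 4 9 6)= (1 7)(2 3 8 9 6)(4 5)= [0, 7, 3, 8, 5, 4, 2, 1, 9, 6]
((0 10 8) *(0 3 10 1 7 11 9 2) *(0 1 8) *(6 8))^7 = (0 8 10 6 3)(1 11 2 7 9) = [8, 11, 7, 0, 4, 5, 3, 9, 10, 1, 6, 2]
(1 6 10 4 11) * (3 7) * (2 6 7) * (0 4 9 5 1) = (0 4 11)(1 7 3 2 6 10 9 5) = [4, 7, 6, 2, 11, 1, 10, 3, 8, 5, 9, 0]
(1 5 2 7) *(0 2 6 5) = (0 2 7 1)(5 6) = [2, 0, 7, 3, 4, 6, 5, 1]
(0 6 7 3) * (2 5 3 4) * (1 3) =(0 6 7 4 2 5 1 3) =[6, 3, 5, 0, 2, 1, 7, 4]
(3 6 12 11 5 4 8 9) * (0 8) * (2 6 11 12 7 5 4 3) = (12)(0 8 9 2 6 7 5 3 11 4) = [8, 1, 6, 11, 0, 3, 7, 5, 9, 2, 10, 4, 12]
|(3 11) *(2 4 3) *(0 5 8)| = |(0 5 8)(2 4 3 11)| = 12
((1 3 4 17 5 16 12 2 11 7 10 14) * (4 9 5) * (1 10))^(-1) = [0, 7, 12, 1, 17, 9, 6, 11, 8, 3, 14, 2, 16, 13, 10, 15, 5, 4] = (1 7 11 2 12 16 5 9 3)(4 17)(10 14)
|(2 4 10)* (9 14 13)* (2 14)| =|(2 4 10 14 13 9)| =6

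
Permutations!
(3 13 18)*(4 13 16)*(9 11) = [0, 1, 2, 16, 13, 5, 6, 7, 8, 11, 10, 9, 12, 18, 14, 15, 4, 17, 3] = (3 16 4 13 18)(9 11)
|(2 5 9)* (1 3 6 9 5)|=|(1 3 6 9 2)|=5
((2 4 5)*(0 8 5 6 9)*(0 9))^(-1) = (9)(0 6 4 2 5 8) = [6, 1, 5, 3, 2, 8, 4, 7, 0, 9]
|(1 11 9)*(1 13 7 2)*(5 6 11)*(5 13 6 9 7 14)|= 9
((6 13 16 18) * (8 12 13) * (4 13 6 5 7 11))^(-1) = (4 11 7 5 18 16 13)(6 12 8) = [0, 1, 2, 3, 11, 18, 12, 5, 6, 9, 10, 7, 8, 4, 14, 15, 13, 17, 16]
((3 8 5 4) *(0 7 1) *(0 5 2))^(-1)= [2, 7, 8, 4, 5, 1, 6, 0, 3]= (0 2 8 3 4 5 1 7)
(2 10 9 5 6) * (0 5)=(0 5 6 2 10 9)=[5, 1, 10, 3, 4, 6, 2, 7, 8, 0, 9]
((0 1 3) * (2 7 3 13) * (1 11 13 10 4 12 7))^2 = (0 13 1 4 7)(2 10 12 3 11) = [13, 4, 10, 11, 7, 5, 6, 0, 8, 9, 12, 2, 3, 1]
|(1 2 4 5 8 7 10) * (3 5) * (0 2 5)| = 20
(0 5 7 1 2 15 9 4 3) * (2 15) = [5, 15, 2, 0, 3, 7, 6, 1, 8, 4, 10, 11, 12, 13, 14, 9] = (0 5 7 1 15 9 4 3)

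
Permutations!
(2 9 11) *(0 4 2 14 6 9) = (0 4 2)(6 9 11 14) = [4, 1, 0, 3, 2, 5, 9, 7, 8, 11, 10, 14, 12, 13, 6]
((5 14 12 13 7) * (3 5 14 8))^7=[0, 1, 2, 5, 4, 8, 6, 13, 3, 9, 10, 11, 14, 12, 7]=(3 5 8)(7 13 12 14)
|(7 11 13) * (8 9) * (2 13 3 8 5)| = |(2 13 7 11 3 8 9 5)| = 8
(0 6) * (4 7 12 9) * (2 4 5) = [6, 1, 4, 3, 7, 2, 0, 12, 8, 5, 10, 11, 9] = (0 6)(2 4 7 12 9 5)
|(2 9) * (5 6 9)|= |(2 5 6 9)|= 4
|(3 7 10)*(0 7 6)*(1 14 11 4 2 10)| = |(0 7 1 14 11 4 2 10 3 6)| = 10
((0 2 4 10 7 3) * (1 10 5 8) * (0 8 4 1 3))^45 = (10)(3 8)(4 5) = [0, 1, 2, 8, 5, 4, 6, 7, 3, 9, 10]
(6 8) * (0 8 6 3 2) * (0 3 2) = [8, 1, 3, 0, 4, 5, 6, 7, 2] = (0 8 2 3)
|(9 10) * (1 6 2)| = 6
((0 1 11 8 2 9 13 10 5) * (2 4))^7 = (0 13 4 1 10 2 11 5 9 8) = [13, 10, 11, 3, 1, 9, 6, 7, 0, 8, 2, 5, 12, 4]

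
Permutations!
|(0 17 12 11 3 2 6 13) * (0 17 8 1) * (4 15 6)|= 9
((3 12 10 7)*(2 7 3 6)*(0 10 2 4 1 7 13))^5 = (0 13 2 12 3 10)(1 7 6 4) = [13, 7, 12, 10, 1, 5, 4, 6, 8, 9, 0, 11, 3, 2]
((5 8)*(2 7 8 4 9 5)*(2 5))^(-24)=(9)=[0, 1, 2, 3, 4, 5, 6, 7, 8, 9]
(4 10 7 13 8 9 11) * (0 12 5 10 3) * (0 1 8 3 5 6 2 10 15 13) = (0 12 6 2 10 7)(1 8 9 11 4 5 15 13 3) = [12, 8, 10, 1, 5, 15, 2, 0, 9, 11, 7, 4, 6, 3, 14, 13]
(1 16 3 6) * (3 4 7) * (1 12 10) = (1 16 4 7 3 6 12 10) = [0, 16, 2, 6, 7, 5, 12, 3, 8, 9, 1, 11, 10, 13, 14, 15, 4]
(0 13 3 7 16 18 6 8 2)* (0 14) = (0 13 3 7 16 18 6 8 2 14) = [13, 1, 14, 7, 4, 5, 8, 16, 2, 9, 10, 11, 12, 3, 0, 15, 18, 17, 6]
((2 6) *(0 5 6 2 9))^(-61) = (0 9 6 5) = [9, 1, 2, 3, 4, 0, 5, 7, 8, 6]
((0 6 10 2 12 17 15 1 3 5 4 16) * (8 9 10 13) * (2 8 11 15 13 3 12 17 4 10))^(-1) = (0 16 4 12 1 15 11 13 17 2 9 8 10 5 3 6) = [16, 15, 9, 6, 12, 3, 0, 7, 10, 8, 5, 13, 1, 17, 14, 11, 4, 2]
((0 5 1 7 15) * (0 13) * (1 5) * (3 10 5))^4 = (0 13 15 7 1)(3 10 5) = [13, 0, 2, 10, 4, 3, 6, 1, 8, 9, 5, 11, 12, 15, 14, 7]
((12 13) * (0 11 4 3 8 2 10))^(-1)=[10, 1, 8, 4, 11, 5, 6, 7, 3, 9, 2, 0, 13, 12]=(0 10 2 8 3 4 11)(12 13)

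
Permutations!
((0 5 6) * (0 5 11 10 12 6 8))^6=(0 8 5 6 12 10 11)=[8, 1, 2, 3, 4, 6, 12, 7, 5, 9, 11, 0, 10]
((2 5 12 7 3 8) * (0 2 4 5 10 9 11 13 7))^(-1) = (0 12 5 4 8 3 7 13 11 9 10 2) = [12, 1, 0, 7, 8, 4, 6, 13, 3, 10, 2, 9, 5, 11]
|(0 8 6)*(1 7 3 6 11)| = 7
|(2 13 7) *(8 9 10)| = |(2 13 7)(8 9 10)| = 3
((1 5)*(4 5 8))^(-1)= (1 5 4 8)= [0, 5, 2, 3, 8, 4, 6, 7, 1]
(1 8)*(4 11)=(1 8)(4 11)=[0, 8, 2, 3, 11, 5, 6, 7, 1, 9, 10, 4]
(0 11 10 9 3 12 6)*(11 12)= (0 12 6)(3 11 10 9)= [12, 1, 2, 11, 4, 5, 0, 7, 8, 3, 9, 10, 6]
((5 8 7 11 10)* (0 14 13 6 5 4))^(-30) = (14) = [0, 1, 2, 3, 4, 5, 6, 7, 8, 9, 10, 11, 12, 13, 14]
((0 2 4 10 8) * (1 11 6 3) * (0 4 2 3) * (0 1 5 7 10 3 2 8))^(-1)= (0 10 7 5 3 4 8 2)(1 6 11)= [10, 6, 0, 4, 8, 3, 11, 5, 2, 9, 7, 1]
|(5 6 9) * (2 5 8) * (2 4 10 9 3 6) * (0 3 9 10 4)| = 10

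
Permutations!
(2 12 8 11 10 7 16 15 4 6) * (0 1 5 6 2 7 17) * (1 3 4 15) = [3, 5, 12, 4, 2, 6, 7, 16, 11, 9, 17, 10, 8, 13, 14, 15, 1, 0] = (0 3 4 2 12 8 11 10 17)(1 5 6 7 16)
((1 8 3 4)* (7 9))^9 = (1 8 3 4)(7 9) = [0, 8, 2, 4, 1, 5, 6, 9, 3, 7]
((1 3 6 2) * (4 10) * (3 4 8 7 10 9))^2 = (1 9 6)(2 4 3)(7 8 10) = [0, 9, 4, 2, 3, 5, 1, 8, 10, 6, 7]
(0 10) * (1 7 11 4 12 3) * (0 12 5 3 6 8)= (0 10 12 6 8)(1 7 11 4 5 3)= [10, 7, 2, 1, 5, 3, 8, 11, 0, 9, 12, 4, 6]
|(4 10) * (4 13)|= |(4 10 13)|= 3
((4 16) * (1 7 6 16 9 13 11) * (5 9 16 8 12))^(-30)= (16)(1 9 8)(5 6 11)(7 13 12)= [0, 9, 2, 3, 4, 6, 11, 13, 1, 8, 10, 5, 7, 12, 14, 15, 16]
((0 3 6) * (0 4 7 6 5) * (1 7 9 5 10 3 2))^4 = (10)(0 6)(1 9)(2 4)(5 7) = [6, 9, 4, 3, 2, 7, 0, 5, 8, 1, 10]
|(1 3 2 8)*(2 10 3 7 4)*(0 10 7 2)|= 15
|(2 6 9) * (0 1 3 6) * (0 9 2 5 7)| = |(0 1 3 6 2 9 5 7)| = 8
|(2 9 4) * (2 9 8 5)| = |(2 8 5)(4 9)| = 6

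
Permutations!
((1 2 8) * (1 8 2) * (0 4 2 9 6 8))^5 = (0 8 6 9 2 4) = [8, 1, 4, 3, 0, 5, 9, 7, 6, 2]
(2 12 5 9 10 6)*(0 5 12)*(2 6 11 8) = (12)(0 5 9 10 11 8 2) = [5, 1, 0, 3, 4, 9, 6, 7, 2, 10, 11, 8, 12]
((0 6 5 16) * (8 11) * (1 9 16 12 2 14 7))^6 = [7, 12, 0, 3, 4, 9, 1, 5, 8, 2, 10, 11, 16, 13, 6, 15, 14] = (0 7 5 9 2)(1 12 16 14 6)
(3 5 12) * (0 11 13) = (0 11 13)(3 5 12) = [11, 1, 2, 5, 4, 12, 6, 7, 8, 9, 10, 13, 3, 0]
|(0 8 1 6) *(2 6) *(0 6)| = |(0 8 1 2)| = 4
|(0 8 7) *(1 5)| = 6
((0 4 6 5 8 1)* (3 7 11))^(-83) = (0 4 6 5 8 1)(3 7 11) = [4, 0, 2, 7, 6, 8, 5, 11, 1, 9, 10, 3]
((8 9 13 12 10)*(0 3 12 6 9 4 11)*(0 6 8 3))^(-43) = (3 10 12)(4 8 13 9 6 11) = [0, 1, 2, 10, 8, 5, 11, 7, 13, 6, 12, 4, 3, 9]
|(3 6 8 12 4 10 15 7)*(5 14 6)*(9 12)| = |(3 5 14 6 8 9 12 4 10 15 7)| = 11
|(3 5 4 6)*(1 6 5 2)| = |(1 6 3 2)(4 5)| = 4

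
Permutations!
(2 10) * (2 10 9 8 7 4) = (10)(2 9 8 7 4) = [0, 1, 9, 3, 2, 5, 6, 4, 7, 8, 10]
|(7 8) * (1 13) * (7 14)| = 6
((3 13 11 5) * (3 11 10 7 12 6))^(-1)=[0, 1, 2, 6, 4, 11, 12, 10, 8, 9, 13, 5, 7, 3]=(3 6 12 7 10 13)(5 11)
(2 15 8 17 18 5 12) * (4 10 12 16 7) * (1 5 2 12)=(1 5 16 7 4 10)(2 15 8 17 18)=[0, 5, 15, 3, 10, 16, 6, 4, 17, 9, 1, 11, 12, 13, 14, 8, 7, 18, 2]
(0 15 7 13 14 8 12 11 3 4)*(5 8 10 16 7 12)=(0 15 12 11 3 4)(5 8)(7 13 14 10 16)=[15, 1, 2, 4, 0, 8, 6, 13, 5, 9, 16, 3, 11, 14, 10, 12, 7]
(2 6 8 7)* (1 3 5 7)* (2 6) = (1 3 5 7 6 8) = [0, 3, 2, 5, 4, 7, 8, 6, 1]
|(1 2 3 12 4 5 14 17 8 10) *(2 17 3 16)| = |(1 17 8 10)(2 16)(3 12 4 5 14)| = 20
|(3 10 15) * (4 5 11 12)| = |(3 10 15)(4 5 11 12)| = 12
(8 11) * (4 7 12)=(4 7 12)(8 11)=[0, 1, 2, 3, 7, 5, 6, 12, 11, 9, 10, 8, 4]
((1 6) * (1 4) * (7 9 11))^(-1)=[0, 4, 2, 3, 6, 5, 1, 11, 8, 7, 10, 9]=(1 4 6)(7 11 9)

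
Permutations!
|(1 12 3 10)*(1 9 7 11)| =7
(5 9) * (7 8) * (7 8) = [0, 1, 2, 3, 4, 9, 6, 7, 8, 5] = (5 9)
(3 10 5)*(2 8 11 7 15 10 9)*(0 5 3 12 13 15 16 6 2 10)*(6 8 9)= (0 5 12 13 15)(2 9 10 3 6)(7 16 8 11)= [5, 1, 9, 6, 4, 12, 2, 16, 11, 10, 3, 7, 13, 15, 14, 0, 8]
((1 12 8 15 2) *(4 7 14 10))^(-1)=(1 2 15 8 12)(4 10 14 7)=[0, 2, 15, 3, 10, 5, 6, 4, 12, 9, 14, 11, 1, 13, 7, 8]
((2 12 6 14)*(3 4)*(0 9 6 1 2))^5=[9, 12, 1, 4, 3, 5, 14, 7, 8, 6, 10, 11, 2, 13, 0]=(0 9 6 14)(1 12 2)(3 4)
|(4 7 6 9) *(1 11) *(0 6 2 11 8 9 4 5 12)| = 11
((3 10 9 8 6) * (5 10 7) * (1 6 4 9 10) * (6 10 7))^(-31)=(1 10 7 5)(3 6)(4 8 9)=[0, 10, 2, 6, 8, 1, 3, 5, 9, 4, 7]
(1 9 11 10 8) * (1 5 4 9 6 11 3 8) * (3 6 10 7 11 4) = [0, 10, 2, 8, 9, 3, 4, 11, 5, 6, 1, 7] = (1 10)(3 8 5)(4 9 6)(7 11)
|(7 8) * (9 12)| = 2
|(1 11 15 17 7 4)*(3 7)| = 7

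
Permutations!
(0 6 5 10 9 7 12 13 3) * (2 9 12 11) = (0 6 5 10 12 13 3)(2 9 7 11) = [6, 1, 9, 0, 4, 10, 5, 11, 8, 7, 12, 2, 13, 3]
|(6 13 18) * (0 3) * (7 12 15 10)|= |(0 3)(6 13 18)(7 12 15 10)|= 12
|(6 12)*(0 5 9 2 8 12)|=7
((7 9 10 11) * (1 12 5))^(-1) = (1 5 12)(7 11 10 9) = [0, 5, 2, 3, 4, 12, 6, 11, 8, 7, 9, 10, 1]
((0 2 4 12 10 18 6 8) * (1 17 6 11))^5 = [18, 2, 11, 3, 1, 5, 12, 7, 10, 9, 6, 0, 17, 13, 14, 15, 16, 4, 8] = (0 18 8 10 6 12 17 4 1 2 11)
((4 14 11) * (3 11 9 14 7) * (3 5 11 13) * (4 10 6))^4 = (14)(4 10 5)(6 11 7) = [0, 1, 2, 3, 10, 4, 11, 6, 8, 9, 5, 7, 12, 13, 14]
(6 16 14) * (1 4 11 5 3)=(1 4 11 5 3)(6 16 14)=[0, 4, 2, 1, 11, 3, 16, 7, 8, 9, 10, 5, 12, 13, 6, 15, 14]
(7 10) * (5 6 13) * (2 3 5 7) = (2 3 5 6 13 7 10) = [0, 1, 3, 5, 4, 6, 13, 10, 8, 9, 2, 11, 12, 7]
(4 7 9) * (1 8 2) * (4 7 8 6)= (1 6 4 8 2)(7 9)= [0, 6, 1, 3, 8, 5, 4, 9, 2, 7]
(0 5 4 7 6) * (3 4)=(0 5 3 4 7 6)=[5, 1, 2, 4, 7, 3, 0, 6]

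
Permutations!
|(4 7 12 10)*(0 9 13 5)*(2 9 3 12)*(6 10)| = 11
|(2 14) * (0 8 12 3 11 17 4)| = |(0 8 12 3 11 17 4)(2 14)| = 14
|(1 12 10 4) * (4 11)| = 5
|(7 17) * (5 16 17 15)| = |(5 16 17 7 15)| = 5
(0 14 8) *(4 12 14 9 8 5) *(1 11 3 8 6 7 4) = (0 9 6 7 4 12 14 5 1 11 3 8) = [9, 11, 2, 8, 12, 1, 7, 4, 0, 6, 10, 3, 14, 13, 5]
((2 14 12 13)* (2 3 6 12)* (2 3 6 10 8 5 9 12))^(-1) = (2 6 13 12 9 5 8 10 3 14) = [0, 1, 6, 14, 4, 8, 13, 7, 10, 5, 3, 11, 9, 12, 2]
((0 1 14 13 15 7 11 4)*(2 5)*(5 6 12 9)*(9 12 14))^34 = [11, 4, 9, 3, 7, 1, 5, 13, 8, 0, 10, 15, 12, 6, 2, 14] = (0 11 15 14 2 9)(1 4 7 13 6 5)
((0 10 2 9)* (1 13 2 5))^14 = (13) = [0, 1, 2, 3, 4, 5, 6, 7, 8, 9, 10, 11, 12, 13]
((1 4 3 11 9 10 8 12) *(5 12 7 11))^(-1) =[0, 12, 2, 4, 1, 3, 6, 8, 10, 11, 9, 7, 5] =(1 12 5 3 4)(7 8 10 9 11)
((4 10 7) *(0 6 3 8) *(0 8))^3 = (10) = [0, 1, 2, 3, 4, 5, 6, 7, 8, 9, 10]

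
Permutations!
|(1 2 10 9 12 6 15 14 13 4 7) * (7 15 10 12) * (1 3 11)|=36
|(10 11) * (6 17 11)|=|(6 17 11 10)|=4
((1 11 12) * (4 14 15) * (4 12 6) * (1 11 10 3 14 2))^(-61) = [0, 2, 4, 10, 6, 5, 11, 7, 8, 9, 1, 12, 15, 13, 3, 14] = (1 2 4 6 11 12 15 14 3 10)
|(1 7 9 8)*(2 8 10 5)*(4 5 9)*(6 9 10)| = 6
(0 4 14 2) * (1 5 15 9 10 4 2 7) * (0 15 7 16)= (0 2 15 9 10 4 14 16)(1 5 7)= [2, 5, 15, 3, 14, 7, 6, 1, 8, 10, 4, 11, 12, 13, 16, 9, 0]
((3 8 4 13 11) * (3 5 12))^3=[0, 1, 2, 13, 5, 8, 6, 7, 11, 9, 10, 3, 4, 12]=(3 13 12 4 5 8 11)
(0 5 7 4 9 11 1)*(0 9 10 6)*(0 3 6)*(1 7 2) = (0 5 2 1 9 11 7 4 10)(3 6) = [5, 9, 1, 6, 10, 2, 3, 4, 8, 11, 0, 7]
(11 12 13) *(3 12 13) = [0, 1, 2, 12, 4, 5, 6, 7, 8, 9, 10, 13, 3, 11] = (3 12)(11 13)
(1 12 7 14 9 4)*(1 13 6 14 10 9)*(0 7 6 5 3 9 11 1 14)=(14)(0 7 10 11 1 12 6)(3 9 4 13 5)=[7, 12, 2, 9, 13, 3, 0, 10, 8, 4, 11, 1, 6, 5, 14]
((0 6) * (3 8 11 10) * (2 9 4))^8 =(11)(2 4 9) =[0, 1, 4, 3, 9, 5, 6, 7, 8, 2, 10, 11]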